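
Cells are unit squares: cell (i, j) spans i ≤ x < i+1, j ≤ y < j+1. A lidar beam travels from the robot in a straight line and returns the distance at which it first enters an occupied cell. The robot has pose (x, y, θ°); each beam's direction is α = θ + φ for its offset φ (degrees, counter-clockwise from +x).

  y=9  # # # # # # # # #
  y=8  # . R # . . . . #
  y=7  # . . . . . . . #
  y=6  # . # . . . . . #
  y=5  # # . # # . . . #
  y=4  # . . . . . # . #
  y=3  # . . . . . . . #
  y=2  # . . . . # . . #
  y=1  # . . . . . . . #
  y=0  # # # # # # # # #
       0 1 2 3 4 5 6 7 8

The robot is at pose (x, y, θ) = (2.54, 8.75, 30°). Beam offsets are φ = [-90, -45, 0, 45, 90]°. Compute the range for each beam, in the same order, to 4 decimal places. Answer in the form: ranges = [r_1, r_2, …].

ranges = [3.1754, 0.4762, 0.5000, 0.2588, 0.2887]

beam 1: φ=-90°, α=300°
  cosα=0.5000 sinα=-0.8660 | (2,8) | tMaxX 0.9200 tMaxY 0.8660 | tΔX 2.0000 tΔY 1.1547
    t=0.8660 [y] (2,7)
    t=0.9200 [x] (3,7)
    t=2.0207 [y] (3,6)
    t=2.9200 [x] (4,6)
    t=3.1754 [y] (4,5) — stop
  → r_1 = 3.1754
beam 2: φ=-45°, α=345°
  cosα=0.9659 sinα=-0.2588 | (2,8) | tMaxX 0.4762 tMaxY 2.8978 | tΔX 1.0353 tΔY 3.8637
    t=0.4762 [x] (3,8) — stop
  → r_2 = 0.4762
beam 3: φ=0°, α=30°
  cosα=0.8660 sinα=0.5000 | (2,8) | tMaxX 0.5312 tMaxY 0.5000 | tΔX 1.1547 tΔY 2.0000
    t=0.5000 [y] (2,9) — stop
  → r_3 = 0.5000
beam 4: φ=45°, α=75°
  cosα=0.2588 sinα=0.9659 | (2,8) | tMaxX 1.7773 tMaxY 0.2588 | tΔX 3.8637 tΔY 1.0353
    t=0.2588 [y] (2,9) — stop
  → r_4 = 0.2588
beam 5: φ=90°, α=120°
  cosα=-0.5000 sinα=0.8660 | (2,8) | tMaxX 1.0800 tMaxY 0.2887 | tΔX 2.0000 tΔY 1.1547
    t=0.2887 [y] (2,9) — stop
  → r_5 = 0.2887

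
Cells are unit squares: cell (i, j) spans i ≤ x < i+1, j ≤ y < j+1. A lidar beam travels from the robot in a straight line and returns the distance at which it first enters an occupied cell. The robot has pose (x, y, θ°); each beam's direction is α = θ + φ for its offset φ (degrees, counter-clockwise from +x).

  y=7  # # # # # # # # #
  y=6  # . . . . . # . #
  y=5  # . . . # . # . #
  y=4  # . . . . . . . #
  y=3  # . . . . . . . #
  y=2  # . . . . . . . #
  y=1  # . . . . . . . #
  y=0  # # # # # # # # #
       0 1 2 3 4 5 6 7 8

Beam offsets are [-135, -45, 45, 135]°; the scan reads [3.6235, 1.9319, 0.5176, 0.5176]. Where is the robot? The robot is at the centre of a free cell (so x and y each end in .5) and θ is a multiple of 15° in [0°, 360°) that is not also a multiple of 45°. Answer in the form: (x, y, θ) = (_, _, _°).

Candidates: 39 free-cell centres × 16 headings = 624 poses. Raycast each; keep the one whose scan matches to 4 dp.
  (4.5, 3.5, 105°): beam 1 = 4.0415 ≠ 3.6235 ✗
  (3.5, 1.5, 210°): beam 2 = 2.5882 ≠ 1.9319 ✗
  (2.5, 5.5, 240°): beam 1 = 1.5529 ≠ 3.6235 ✗
  …
  (7.5, 1.5, 240°): r_1=3.6235, r_2=1.9319, r_3=0.5176, r_4=0.5176 — all match ✓
Unique over the lattice → pose = (7.5, 1.5, 240°).

(x, y, θ) = (7.5, 1.5, 240°)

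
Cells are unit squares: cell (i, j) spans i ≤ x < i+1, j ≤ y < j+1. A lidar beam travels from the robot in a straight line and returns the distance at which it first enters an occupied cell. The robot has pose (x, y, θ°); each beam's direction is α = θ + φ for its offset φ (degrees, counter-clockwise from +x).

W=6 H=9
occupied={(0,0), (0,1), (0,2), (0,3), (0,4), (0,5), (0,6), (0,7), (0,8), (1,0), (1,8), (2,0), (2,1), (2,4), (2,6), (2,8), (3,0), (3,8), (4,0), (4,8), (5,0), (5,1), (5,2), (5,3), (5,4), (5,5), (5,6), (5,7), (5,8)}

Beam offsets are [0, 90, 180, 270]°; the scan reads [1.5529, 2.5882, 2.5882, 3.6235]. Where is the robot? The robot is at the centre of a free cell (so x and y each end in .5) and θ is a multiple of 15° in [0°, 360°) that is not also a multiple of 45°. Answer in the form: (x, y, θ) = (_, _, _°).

(x, y, θ) = (3.5, 5.5, 345°)

Candidates: 25 free-cell centres × 16 headings = 400 poses. Raycast each; keep the one whose scan matches to 4 dp.
  (1.5, 4.5, 285°): beam 1 = 2.5882 ≠ 1.5529 ✗
  (4.5, 6.5, 300°): beam 1 = 1.0000 ≠ 1.5529 ✗
  (1.5, 7.5, 165°): beam 1 = 0.5176 ≠ 1.5529 ✗
  (2.5, 7.5, 15°): beam 1 = 1.9319 ≠ 1.5529 ✗
  …
  (3.5, 5.5, 345°): r_1=1.5529, r_2=2.5882, r_3=2.5882, r_4=3.6235 — all match ✓
Unique over the lattice → pose = (3.5, 5.5, 345°).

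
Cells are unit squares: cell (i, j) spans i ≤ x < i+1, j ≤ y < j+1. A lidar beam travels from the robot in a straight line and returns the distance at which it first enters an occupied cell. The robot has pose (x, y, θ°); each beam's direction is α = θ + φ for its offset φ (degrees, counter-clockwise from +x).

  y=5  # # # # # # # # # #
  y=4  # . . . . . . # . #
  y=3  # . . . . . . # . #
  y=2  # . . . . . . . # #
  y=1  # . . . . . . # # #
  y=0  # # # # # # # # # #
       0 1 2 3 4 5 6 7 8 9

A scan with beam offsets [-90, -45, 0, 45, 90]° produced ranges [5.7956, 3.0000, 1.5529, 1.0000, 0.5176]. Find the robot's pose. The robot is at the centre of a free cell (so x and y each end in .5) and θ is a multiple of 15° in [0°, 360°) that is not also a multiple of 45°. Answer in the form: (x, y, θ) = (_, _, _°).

The pose lattice has 27·16 = 432 candidates. Test each by forward raycasting.
  (6.5, 3.5, 105°): beam 1 = 0.5176 ≠ 5.7956 ✗
  (3.5, 3.5, 165°): beam 1 = 1.5529 ≠ 5.7956 ✗
  (1.5, 4.5, 120°): beam 1 = 1.0000 ≠ 5.7956 ✗
  …
  (1.5, 3.5, 75°): r_1=5.7956, r_2=3.0000, r_3=1.5529, r_4=1.0000, r_5=0.5176 — all match ✓
Only this pose fits every beam.

(x, y, θ) = (1.5, 3.5, 75°)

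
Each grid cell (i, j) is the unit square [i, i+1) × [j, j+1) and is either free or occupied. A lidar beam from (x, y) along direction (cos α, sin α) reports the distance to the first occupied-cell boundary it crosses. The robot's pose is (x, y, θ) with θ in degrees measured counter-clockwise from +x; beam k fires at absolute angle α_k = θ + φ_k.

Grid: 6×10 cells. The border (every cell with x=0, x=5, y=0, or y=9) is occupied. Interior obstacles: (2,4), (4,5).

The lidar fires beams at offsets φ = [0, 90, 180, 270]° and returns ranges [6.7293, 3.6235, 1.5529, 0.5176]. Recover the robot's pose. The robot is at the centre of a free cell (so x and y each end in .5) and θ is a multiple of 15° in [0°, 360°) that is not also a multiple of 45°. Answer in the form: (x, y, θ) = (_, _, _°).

(x, y, θ) = (4.5, 2.5, 105°)

Candidates: 30 free-cell centres × 16 headings = 480 poses. Raycast each; keep the one whose scan matches to 4 dp.
  (2.5, 7.5, 75°): beam 1 = 1.5529 ≠ 6.7293 ✗
  (3.5, 8.5, 120°): beam 1 = 0.5774 ≠ 6.7293 ✗
  (2.5, 1.5, 30°): beam 1 = 2.8868 ≠ 6.7293 ✗
  (1.5, 3.5, 75°): beam 1 = 5.6940 ≠ 6.7293 ✗
  …
  (4.5, 2.5, 105°): r_1=6.7293, r_2=3.6235, r_3=1.5529, r_4=0.5176 — all match ✓
No second candidate reproduces the full scan.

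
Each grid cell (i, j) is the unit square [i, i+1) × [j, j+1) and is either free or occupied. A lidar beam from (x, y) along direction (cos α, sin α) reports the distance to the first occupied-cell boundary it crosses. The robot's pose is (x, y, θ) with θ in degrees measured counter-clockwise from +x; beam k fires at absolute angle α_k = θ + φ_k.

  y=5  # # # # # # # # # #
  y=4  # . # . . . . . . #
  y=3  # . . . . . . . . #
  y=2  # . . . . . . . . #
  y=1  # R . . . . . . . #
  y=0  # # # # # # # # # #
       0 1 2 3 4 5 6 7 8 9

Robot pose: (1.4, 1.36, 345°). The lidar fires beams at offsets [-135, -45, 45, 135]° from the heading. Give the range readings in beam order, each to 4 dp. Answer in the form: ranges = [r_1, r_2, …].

ranges = [0.4619, 0.4157, 7.2800, 0.8000]

beam 1: φ=-135°, α=210°
  d=(-0.8660,-0.5000)  start (1,1)  tX=0.4619 tY=0.7200  stride 1/|dx|=1.1547 1/|dy|=2.0000
    cross x-line → (0,1), t=0.4619 (wall)
  → r_1 = 0.4619
beam 2: φ=-45°, α=300°
  d=(0.5000,-0.8660)  start (1,1)  tX=1.2000 tY=0.4157  stride 1/|dx|=2.0000 1/|dy|=1.1547
    cross y-line → (1,0), t=0.4157 (wall)
  → r_2 = 0.4157
beam 3: φ=45°, α=30°
  d=(0.8660,0.5000)  start (1,1)  tX=0.6928 tY=1.2800  stride 1/|dx|=1.1547 1/|dy|=2.0000
    cross x-line → (2,1), t=0.6928
    cross y-line → (2,2), t=1.2800
    cross x-line → (3,2), t=1.8475
    cross x-line → (4,2), t=3.0022
    cross y-line → (4,3), t=3.2800
    cross x-line → (5,3), t=4.1569
    cross y-line → (5,4), t=5.2800
    cross x-line → (6,4), t=5.3116
    cross x-line → (7,4), t=6.4663
    cross y-line → (7,5), t=7.2800 (wall)
  → r_3 = 7.2800
beam 4: φ=135°, α=120°
  d=(-0.5000,0.8660)  start (1,1)  tX=0.8000 tY=0.7390  stride 1/|dx|=2.0000 1/|dy|=1.1547
    cross y-line → (1,2), t=0.7390
    cross x-line → (0,2), t=0.8000 (wall)
  → r_4 = 0.8000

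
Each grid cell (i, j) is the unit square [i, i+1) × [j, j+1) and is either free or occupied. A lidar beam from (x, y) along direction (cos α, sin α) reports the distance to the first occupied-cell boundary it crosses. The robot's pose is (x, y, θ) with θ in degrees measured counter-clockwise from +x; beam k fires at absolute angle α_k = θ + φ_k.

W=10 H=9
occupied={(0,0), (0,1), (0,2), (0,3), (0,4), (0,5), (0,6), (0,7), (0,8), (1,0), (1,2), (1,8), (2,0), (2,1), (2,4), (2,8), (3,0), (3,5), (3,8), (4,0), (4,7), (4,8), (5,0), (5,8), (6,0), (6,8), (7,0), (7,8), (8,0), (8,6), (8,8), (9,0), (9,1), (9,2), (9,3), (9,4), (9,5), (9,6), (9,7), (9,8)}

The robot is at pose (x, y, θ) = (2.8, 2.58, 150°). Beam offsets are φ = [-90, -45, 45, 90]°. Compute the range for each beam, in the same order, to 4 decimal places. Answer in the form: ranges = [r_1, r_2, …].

beam 1: φ=-90°, α=60°
  dir = (cos 60°, sin 60°) = (0.5000, 0.8660); from cell (2,2)
  next x-line at t=0.4000, next y-line at t=0.4850; Δt_x=2.0000, Δt_y=1.1547
    x: enter (3,2) at t=0.4000
    y: enter (3,3) at t=0.4850
    y: enter (3,4) at t=1.6397
    x: enter (4,4) at t=2.4000
    y: enter (4,5) at t=2.7944
    y: enter (4,6) at t=3.9491
    x: enter (5,6) at t=4.4000
    y: enter (5,7) at t=5.1038
    y: enter (5,8) at t=6.2585 ← occupied
  → r_1 = 6.2585
beam 2: φ=-45°, α=105°
  dir = (cos 105°, sin 105°) = (-0.2588, 0.9659); from cell (2,2)
  next x-line at t=3.0910, next y-line at t=0.4348; Δt_x=3.8637, Δt_y=1.0353
    y: enter (2,3) at t=0.4348
    y: enter (2,4) at t=1.4701 ← occupied
  → r_2 = 1.4701
beam 3: φ=45°, α=195°
  dir = (cos 195°, sin 195°) = (-0.9659, -0.2588); from cell (2,2)
  next x-line at t=0.8282, next y-line at t=2.2409; Δt_x=1.0353, Δt_y=3.8637
    x: enter (1,2) at t=0.8282 ← occupied
  → r_3 = 0.8282
beam 4: φ=90°, α=240°
  dir = (cos 240°, sin 240°) = (-0.5000, -0.8660); from cell (2,2)
  next x-line at t=1.6000, next y-line at t=0.6697; Δt_x=2.0000, Δt_y=1.1547
    y: enter (2,1) at t=0.6697 ← occupied
  → r_4 = 0.6697

ranges = [6.2585, 1.4701, 0.8282, 0.6697]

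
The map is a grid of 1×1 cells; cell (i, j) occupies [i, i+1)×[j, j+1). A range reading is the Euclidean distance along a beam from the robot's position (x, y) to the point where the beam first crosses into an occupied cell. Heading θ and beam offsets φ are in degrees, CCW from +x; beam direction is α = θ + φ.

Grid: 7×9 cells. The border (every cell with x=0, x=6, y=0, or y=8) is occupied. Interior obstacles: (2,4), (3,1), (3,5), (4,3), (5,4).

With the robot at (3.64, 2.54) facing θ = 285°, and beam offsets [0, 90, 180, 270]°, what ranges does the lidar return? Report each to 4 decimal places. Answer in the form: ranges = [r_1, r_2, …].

beam 1: φ=0°, α=285°
  direction (0.2588, -0.9659); cell (3,2); t to first gridline: x 1.3909, y 0.5590 (then +3.8637 / +1.0353)
    (3,1) via y @ 0.5590  # hit
  → r_1 = 0.5590
beam 2: φ=90°, α=15°
  direction (0.9659, 0.2588); cell (3,2); t to first gridline: x 0.3727, y 1.7773 (then +1.0353 / +3.8637)
    (4,2) via x @ 0.3727
    (5,2) via x @ 1.4080
    (5,3) via y @ 1.7773
    (6,3) via x @ 2.4433  # hit
  → r_2 = 2.4433
beam 3: φ=180°, α=105°
  direction (-0.2588, 0.9659); cell (3,2); t to first gridline: x 2.4728, y 0.4762 (then +3.8637 / +1.0353)
    (3,3) via y @ 0.4762
    (3,4) via y @ 1.5115
    (2,4) via x @ 2.4728  # hit
  → r_3 = 2.4728
beam 4: φ=270°, α=195°
  direction (-0.9659, -0.2588); cell (3,2); t to first gridline: x 0.6626, y 2.0864 (then +1.0353 / +3.8637)
    (2,2) via x @ 0.6626
    (1,2) via x @ 1.6979
    (1,1) via y @ 2.0864
    (0,1) via x @ 2.7331  # hit
  → r_4 = 2.7331

ranges = [0.5590, 2.4433, 2.4728, 2.7331]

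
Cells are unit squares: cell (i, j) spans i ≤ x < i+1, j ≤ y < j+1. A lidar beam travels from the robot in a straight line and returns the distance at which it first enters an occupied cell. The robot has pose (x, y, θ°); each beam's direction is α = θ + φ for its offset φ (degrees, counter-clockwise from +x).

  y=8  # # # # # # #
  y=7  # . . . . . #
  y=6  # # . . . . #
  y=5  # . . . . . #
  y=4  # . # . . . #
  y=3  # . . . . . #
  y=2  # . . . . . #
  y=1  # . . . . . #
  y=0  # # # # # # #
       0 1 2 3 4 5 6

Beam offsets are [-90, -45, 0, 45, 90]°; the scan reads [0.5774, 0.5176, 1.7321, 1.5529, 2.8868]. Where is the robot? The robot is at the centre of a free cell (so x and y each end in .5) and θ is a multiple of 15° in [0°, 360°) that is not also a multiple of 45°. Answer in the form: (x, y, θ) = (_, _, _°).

(x, y, θ) = (2.5, 3.5, 150°)

Candidates: 33 free-cell centres × 16 headings = 528 poses. Raycast each; keep the one whose scan matches to 4 dp.
  (4.5, 5.5, 255°): beam 1 = 2.5882 ≠ 0.5774 ✗
  (5.5, 5.5, 105°): beam 1 = 0.5176 ≠ 0.5774 ✗
  (5.5, 5.5, 210°): beam 1 = 2.8868 ≠ 0.5774 ✗
  …
  (2.5, 3.5, 150°): r_1=0.5774, r_2=0.5176, r_3=1.7321, r_4=1.5529, r_5=2.8868 — all match ✓
No second candidate reproduces the full scan.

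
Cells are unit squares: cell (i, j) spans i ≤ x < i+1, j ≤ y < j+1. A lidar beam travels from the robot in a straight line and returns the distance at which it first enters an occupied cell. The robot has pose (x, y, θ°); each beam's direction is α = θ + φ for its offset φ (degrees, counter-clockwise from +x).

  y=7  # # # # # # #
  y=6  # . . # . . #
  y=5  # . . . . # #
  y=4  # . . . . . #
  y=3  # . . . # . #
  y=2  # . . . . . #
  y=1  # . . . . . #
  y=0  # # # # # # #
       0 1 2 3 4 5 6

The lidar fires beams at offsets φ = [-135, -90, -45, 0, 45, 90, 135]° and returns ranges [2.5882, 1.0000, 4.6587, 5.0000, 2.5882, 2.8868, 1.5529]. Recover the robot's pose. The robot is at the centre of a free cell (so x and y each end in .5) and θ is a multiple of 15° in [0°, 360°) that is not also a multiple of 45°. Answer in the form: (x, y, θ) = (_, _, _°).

(x, y, θ) = (3.5, 2.5, 120°)

Candidates: 27 free-cell centres × 16 headings = 432 poses. Raycast each; keep the one whose scan matches to 4 dp.
  (5.5, 4.5, 285°): beam 1 = 5.0000 ≠ 2.5882 ✗
  (5.5, 4.5, 255°): beam 1 = 0.5774 ≠ 2.5882 ✗
  (1.5, 1.5, 345°): beam 1 = 0.5774 ≠ 2.5882 ✗
  (1.5, 4.5, 285°): beam 1 = 0.5774 ≠ 2.5882 ✗
  …
  (3.5, 2.5, 120°): r_1=2.5882, r_2=1.0000, r_3=4.6587, r_4=5.0000, r_5=2.5882, r_6=2.8868, r_7=1.5529 — all match ✓
Only this pose fits every beam.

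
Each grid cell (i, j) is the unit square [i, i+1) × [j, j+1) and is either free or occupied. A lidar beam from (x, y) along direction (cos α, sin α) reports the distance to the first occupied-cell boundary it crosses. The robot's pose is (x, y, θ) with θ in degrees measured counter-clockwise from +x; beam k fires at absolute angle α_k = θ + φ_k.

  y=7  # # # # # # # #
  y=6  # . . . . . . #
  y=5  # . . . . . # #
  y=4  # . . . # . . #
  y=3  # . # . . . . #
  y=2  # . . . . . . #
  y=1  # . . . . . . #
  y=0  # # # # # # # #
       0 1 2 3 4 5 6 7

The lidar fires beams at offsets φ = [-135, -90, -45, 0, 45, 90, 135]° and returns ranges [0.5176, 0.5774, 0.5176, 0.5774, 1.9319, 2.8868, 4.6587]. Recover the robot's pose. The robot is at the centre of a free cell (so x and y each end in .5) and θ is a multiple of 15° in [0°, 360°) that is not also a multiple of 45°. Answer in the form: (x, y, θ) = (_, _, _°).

Candidates: 33 free-cell centres × 16 headings = 528 poses. Raycast each; keep the one whose scan matches to 4 dp.
  (5.5, 5.5, 300°): beam 1 = 4.6587 ≠ 0.5176 ✗
  (6.5, 4.5, 75°): beam 1 = 1.0000 ≠ 0.5176 ✗
  (6.5, 3.5, 210°): beam 1 = 1.5529 ≠ 0.5176 ✗
  (4.5, 2.5, 300°): beam 1 = 1.9319 ≠ 0.5176 ✗
  …
  (1.5, 6.5, 210°): r_1=0.5176, r_2=0.5774, r_3=0.5176, r_4=0.5774, r_5=1.9319, r_6=2.8868, r_7=4.6587 — all match ✓
Only this pose fits every beam.

(x, y, θ) = (1.5, 6.5, 210°)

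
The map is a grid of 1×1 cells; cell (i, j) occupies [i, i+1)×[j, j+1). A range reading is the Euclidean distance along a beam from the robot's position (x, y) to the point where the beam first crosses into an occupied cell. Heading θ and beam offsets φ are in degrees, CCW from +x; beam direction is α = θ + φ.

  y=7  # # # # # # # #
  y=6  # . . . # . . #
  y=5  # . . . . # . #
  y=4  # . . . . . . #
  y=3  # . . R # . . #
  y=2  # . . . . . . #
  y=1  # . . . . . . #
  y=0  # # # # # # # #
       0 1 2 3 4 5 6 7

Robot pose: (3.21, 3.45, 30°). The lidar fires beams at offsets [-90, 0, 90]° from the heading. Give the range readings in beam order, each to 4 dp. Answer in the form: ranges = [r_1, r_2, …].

ranges = [2.8290, 0.9122, 4.0992]

beam 1: φ=-90°, α=300°
  cosα=0.5000 sinα=-0.8660 | (3,3) | tMaxX 1.5800 tMaxY 0.5196 | tΔX 2.0000 tΔY 1.1547
    t=0.5196 [y] (3,2)
    t=1.5800 [x] (4,2)
    t=1.6743 [y] (4,1)
    t=2.8290 [y] (4,0) — stop
  → r_1 = 2.8290
beam 2: φ=0°, α=30°
  cosα=0.8660 sinα=0.5000 | (3,3) | tMaxX 0.9122 tMaxY 1.1000 | tΔX 1.1547 tΔY 2.0000
    t=0.9122 [x] (4,3) — stop
  → r_2 = 0.9122
beam 3: φ=90°, α=120°
  cosα=-0.5000 sinα=0.8660 | (3,3) | tMaxX 0.4200 tMaxY 0.6351 | tΔX 2.0000 tΔY 1.1547
    t=0.4200 [x] (2,3)
    t=0.6351 [y] (2,4)
    t=1.7898 [y] (2,5)
    t=2.4200 [x] (1,5)
    t=2.9445 [y] (1,6)
    t=4.0992 [y] (1,7) — stop
  → r_3 = 4.0992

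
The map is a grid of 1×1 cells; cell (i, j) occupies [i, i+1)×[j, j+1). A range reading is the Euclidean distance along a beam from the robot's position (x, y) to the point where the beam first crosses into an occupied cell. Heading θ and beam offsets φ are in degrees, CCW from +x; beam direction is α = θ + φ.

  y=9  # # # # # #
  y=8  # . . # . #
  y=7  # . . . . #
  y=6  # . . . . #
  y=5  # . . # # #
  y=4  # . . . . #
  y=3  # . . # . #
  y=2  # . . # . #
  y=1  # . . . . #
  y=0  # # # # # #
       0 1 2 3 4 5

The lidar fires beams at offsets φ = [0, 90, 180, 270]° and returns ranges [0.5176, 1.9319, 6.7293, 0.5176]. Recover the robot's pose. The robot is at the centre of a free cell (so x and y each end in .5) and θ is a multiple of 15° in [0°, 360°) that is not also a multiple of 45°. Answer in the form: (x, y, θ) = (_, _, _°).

Candidates: 27 free-cell centres × 16 headings = 432 poses. Raycast each; keep the one whose scan matches to 4 dp.
  (4.5, 2.5, 150°): beam 1 = 0.5774 ≠ 0.5176 ✗
  (2.5, 6.5, 30°): beam 1 = 2.8868 ≠ 0.5176 ✗
  (1.5, 6.5, 285°): beam 1 = 5.6940 ≠ 0.5176 ✗
  (4.5, 2.5, 105°): beam 1 = 2.5882 ≠ 0.5176 ✗
  (1.5, 8.5, 75°): beam 2 = 0.5176 ≠ 1.9319 ✗
  …
  (1.5, 1.5, 255°): r_1=0.5176, r_2=1.9319, r_3=6.7293, r_4=0.5176 — all match ✓
Only this pose fits every beam.

(x, y, θ) = (1.5, 1.5, 255°)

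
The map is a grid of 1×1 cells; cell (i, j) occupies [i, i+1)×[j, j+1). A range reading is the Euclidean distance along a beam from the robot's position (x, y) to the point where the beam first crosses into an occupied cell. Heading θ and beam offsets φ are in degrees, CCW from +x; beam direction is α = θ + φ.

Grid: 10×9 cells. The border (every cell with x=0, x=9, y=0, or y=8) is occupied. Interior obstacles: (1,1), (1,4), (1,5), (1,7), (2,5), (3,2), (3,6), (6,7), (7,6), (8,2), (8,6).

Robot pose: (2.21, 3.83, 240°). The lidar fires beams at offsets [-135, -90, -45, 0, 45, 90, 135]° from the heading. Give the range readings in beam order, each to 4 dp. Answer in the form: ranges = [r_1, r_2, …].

beam 1: φ=-135°, α=105°
  cosα=-0.2588 sinα=0.9659 | (2,3) | tMaxX 0.8114 tMaxY 0.1760 | tΔX 3.8637 tΔY 1.0353
    t=0.1760 [y] (2,4)
    t=0.8114 [x] (1,4) — stop
  → r_1 = 0.8114
beam 2: φ=-90°, α=150°
  cosα=-0.8660 sinα=0.5000 | (2,3) | tMaxX 0.2425 tMaxY 0.3400 | tΔX 1.1547 tΔY 2.0000
    t=0.2425 [x] (1,3)
    t=0.3400 [y] (1,4) — stop
  → r_2 = 0.3400
beam 3: φ=-45°, α=195°
  cosα=-0.9659 sinα=-0.2588 | (2,3) | tMaxX 0.2174 tMaxY 3.2069 | tΔX 1.0353 tΔY 3.8637
    t=0.2174 [x] (1,3)
    t=1.2527 [x] (0,3) — stop
  → r_3 = 1.2527
beam 4: φ=0°, α=240°
  cosα=-0.5000 sinα=-0.8660 | (2,3) | tMaxX 0.4200 tMaxY 0.9584 | tΔX 2.0000 tΔY 1.1547
    t=0.4200 [x] (1,3)
    t=0.9584 [y] (1,2)
    t=2.1131 [y] (1,1) — stop
  → r_4 = 2.1131
beam 5: φ=45°, α=285°
  cosα=0.2588 sinα=-0.9659 | (2,3) | tMaxX 3.0523 tMaxY 0.8593 | tΔX 3.8637 tΔY 1.0353
    t=0.8593 [y] (2,2)
    t=1.8946 [y] (2,1)
    t=2.9298 [y] (2,0) — stop
  → r_5 = 2.9298
beam 6: φ=90°, α=330°
  cosα=0.8660 sinα=-0.5000 | (2,3) | tMaxX 0.9122 tMaxY 1.6600 | tΔX 1.1547 tΔY 2.0000
    t=0.9122 [x] (3,3)
    t=1.6600 [y] (3,2) — stop
  → r_6 = 1.6600
beam 7: φ=135°, α=15°
  cosα=0.9659 sinα=0.2588 | (2,3) | tMaxX 0.8179 tMaxY 0.6568 | tΔX 1.0353 tΔY 3.8637
    t=0.6568 [y] (2,4)
    t=0.8179 [x] (3,4)
    t=1.8531 [x] (4,4)
    t=2.8884 [x] (5,4)
    t=3.9237 [x] (6,4)
    t=4.5205 [y] (6,5)
    t=4.9590 [x] (7,5)
    t=5.9942 [x] (8,5)
    t=7.0295 [x] (9,5) — stop
  → r_7 = 7.0295

ranges = [0.8114, 0.3400, 1.2527, 2.1131, 2.9298, 1.6600, 7.0295]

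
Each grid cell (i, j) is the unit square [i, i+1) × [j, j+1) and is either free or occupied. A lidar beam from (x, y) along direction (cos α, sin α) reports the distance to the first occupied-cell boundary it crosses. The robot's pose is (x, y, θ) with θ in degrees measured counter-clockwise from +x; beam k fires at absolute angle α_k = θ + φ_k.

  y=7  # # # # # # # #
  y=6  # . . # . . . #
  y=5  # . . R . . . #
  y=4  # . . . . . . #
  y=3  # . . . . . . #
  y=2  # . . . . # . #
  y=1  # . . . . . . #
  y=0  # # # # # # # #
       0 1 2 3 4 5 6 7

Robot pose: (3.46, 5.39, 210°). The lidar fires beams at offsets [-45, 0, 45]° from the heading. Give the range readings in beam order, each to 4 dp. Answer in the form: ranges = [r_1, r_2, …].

beam 1: φ=-45°, α=165°
  d=(-0.9659,0.2588)  start (3,5)  tX=0.4762 tY=2.3569  stride 1/|dx|=1.0353 1/|dy|=3.8637
    cross x-line → (2,5), t=0.4762
    cross x-line → (1,5), t=1.5115
    cross y-line → (1,6), t=2.3569
    cross x-line → (0,6), t=2.5468 (wall)
  → r_1 = 2.5468
beam 2: φ=0°, α=210°
  d=(-0.8660,-0.5000)  start (3,5)  tX=0.5312 tY=0.7800  stride 1/|dx|=1.1547 1/|dy|=2.0000
    cross x-line → (2,5), t=0.5312
    cross y-line → (2,4), t=0.7800
    cross x-line → (1,4), t=1.6859
    cross y-line → (1,3), t=2.7800
    cross x-line → (0,3), t=2.8406 (wall)
  → r_2 = 2.8406
beam 3: φ=45°, α=255°
  d=(-0.2588,-0.9659)  start (3,5)  tX=1.7773 tY=0.4038  stride 1/|dx|=3.8637 1/|dy|=1.0353
    cross y-line → (3,4), t=0.4038
    cross y-line → (3,3), t=1.4390
    cross x-line → (2,3), t=1.7773
    cross y-line → (2,2), t=2.4743
    cross y-line → (2,1), t=3.5096
    cross y-line → (2,0), t=4.5449 (wall)
  → r_3 = 4.5449

ranges = [2.5468, 2.8406, 4.5449]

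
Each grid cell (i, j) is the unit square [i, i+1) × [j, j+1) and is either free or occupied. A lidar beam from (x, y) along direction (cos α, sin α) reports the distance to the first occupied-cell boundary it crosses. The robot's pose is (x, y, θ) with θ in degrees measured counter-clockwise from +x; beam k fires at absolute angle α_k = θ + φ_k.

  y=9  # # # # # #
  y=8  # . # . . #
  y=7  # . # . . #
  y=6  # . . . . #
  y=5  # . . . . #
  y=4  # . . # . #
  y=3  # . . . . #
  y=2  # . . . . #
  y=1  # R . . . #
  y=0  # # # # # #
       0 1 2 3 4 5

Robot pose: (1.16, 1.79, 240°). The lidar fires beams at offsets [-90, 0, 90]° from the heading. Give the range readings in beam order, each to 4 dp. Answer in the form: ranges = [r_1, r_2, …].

beam 1: φ=-90°, α=150°
  dir = (cos 150°, sin 150°) = (-0.8660, 0.5000); from cell (1,1)
  next x-line at t=0.1848, next y-line at t=0.4200; Δt_x=1.1547, Δt_y=2.0000
    x: enter (0,1) at t=0.1848 ← occupied
  → r_1 = 0.1848
beam 2: φ=0°, α=240°
  dir = (cos 240°, sin 240°) = (-0.5000, -0.8660); from cell (1,1)
  next x-line at t=0.3200, next y-line at t=0.9122; Δt_x=2.0000, Δt_y=1.1547
    x: enter (0,1) at t=0.3200 ← occupied
  → r_2 = 0.3200
beam 3: φ=90°, α=330°
  dir = (cos 330°, sin 330°) = (0.8660, -0.5000); from cell (1,1)
  next x-line at t=0.9699, next y-line at t=1.5800; Δt_x=1.1547, Δt_y=2.0000
    x: enter (2,1) at t=0.9699
    y: enter (2,0) at t=1.5800 ← occupied
  → r_3 = 1.5800

ranges = [0.1848, 0.3200, 1.5800]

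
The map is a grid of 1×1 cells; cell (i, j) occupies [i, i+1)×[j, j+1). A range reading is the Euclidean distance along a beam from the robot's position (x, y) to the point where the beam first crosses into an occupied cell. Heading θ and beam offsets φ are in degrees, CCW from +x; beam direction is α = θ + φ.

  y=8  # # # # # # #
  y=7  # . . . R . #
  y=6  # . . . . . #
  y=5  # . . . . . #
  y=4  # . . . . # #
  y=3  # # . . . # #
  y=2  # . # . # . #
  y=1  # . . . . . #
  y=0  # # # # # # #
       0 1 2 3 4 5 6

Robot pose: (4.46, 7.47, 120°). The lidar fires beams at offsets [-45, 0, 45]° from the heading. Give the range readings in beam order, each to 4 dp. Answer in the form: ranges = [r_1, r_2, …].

ranges = [0.5487, 0.6120, 2.0478]

beam 1: φ=-45°, α=75°
  cosα=0.2588 sinα=0.9659 | (4,7) | tMaxX 2.0864 tMaxY 0.5487 | tΔX 3.8637 tΔY 1.0353
    t=0.5487 [y] (4,8) — stop
  → r_1 = 0.5487
beam 2: φ=0°, α=120°
  cosα=-0.5000 sinα=0.8660 | (4,7) | tMaxX 0.9200 tMaxY 0.6120 | tΔX 2.0000 tΔY 1.1547
    t=0.6120 [y] (4,8) — stop
  → r_2 = 0.6120
beam 3: φ=45°, α=165°
  cosα=-0.9659 sinα=0.2588 | (4,7) | tMaxX 0.4762 tMaxY 2.0478 | tΔX 1.0353 tΔY 3.8637
    t=0.4762 [x] (3,7)
    t=1.5115 [x] (2,7)
    t=2.0478 [y] (2,8) — stop
  → r_3 = 2.0478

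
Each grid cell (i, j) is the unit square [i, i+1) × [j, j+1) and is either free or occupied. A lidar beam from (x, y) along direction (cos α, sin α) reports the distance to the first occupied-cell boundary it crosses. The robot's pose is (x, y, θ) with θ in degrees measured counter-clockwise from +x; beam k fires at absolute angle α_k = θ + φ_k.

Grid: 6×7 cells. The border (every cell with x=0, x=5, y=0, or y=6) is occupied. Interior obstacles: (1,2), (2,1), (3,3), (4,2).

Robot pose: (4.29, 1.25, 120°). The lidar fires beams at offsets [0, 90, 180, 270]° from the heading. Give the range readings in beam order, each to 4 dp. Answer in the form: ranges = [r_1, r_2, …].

beam 1: φ=0°, α=120°
  d=(-0.5000,0.8660)  start (4,1)  tX=0.5800 tY=0.8660  stride 1/|dx|=2.0000 1/|dy|=1.1547
    cross x-line → (3,1), t=0.5800
    cross y-line → (3,2), t=0.8660
    cross y-line → (3,3), t=2.0207 (wall)
  → r_1 = 2.0207
beam 2: φ=90°, α=210°
  d=(-0.8660,-0.5000)  start (4,1)  tX=0.3349 tY=0.5000  stride 1/|dx|=1.1547 1/|dy|=2.0000
    cross x-line → (3,1), t=0.3349
    cross y-line → (3,0), t=0.5000 (wall)
  → r_2 = 0.5000
beam 3: φ=180°, α=300°
  d=(0.5000,-0.8660)  start (4,1)  tX=1.4200 tY=0.2887  stride 1/|dx|=2.0000 1/|dy|=1.1547
    cross y-line → (4,0), t=0.2887 (wall)
  → r_3 = 0.2887
beam 4: φ=270°, α=30°
  d=(0.8660,0.5000)  start (4,1)  tX=0.8198 tY=1.5000  stride 1/|dx|=1.1547 1/|dy|=2.0000
    cross x-line → (5,1), t=0.8198 (wall)
  → r_4 = 0.8198

ranges = [2.0207, 0.5000, 0.2887, 0.8198]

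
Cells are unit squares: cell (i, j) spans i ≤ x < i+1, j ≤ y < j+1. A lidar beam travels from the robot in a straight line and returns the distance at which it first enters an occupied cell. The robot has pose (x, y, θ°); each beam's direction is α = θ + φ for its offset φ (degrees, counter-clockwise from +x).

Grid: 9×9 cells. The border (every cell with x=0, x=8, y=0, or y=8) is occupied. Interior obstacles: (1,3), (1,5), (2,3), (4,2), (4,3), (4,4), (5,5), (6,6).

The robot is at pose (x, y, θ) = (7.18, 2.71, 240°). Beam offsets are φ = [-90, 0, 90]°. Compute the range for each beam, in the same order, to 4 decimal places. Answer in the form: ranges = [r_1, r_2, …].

beam 1: φ=-90°, α=150°
  d=(-0.8660,0.5000)  start (7,2)  tX=0.2078 tY=0.5800  stride 1/|dx|=1.1547 1/|dy|=2.0000
    cross x-line → (6,2), t=0.2078
    cross y-line → (6,3), t=0.5800
    cross x-line → (5,3), t=1.3625
    cross x-line → (4,3), t=2.5172 (wall)
  → r_1 = 2.5172
beam 2: φ=0°, α=240°
  d=(-0.5000,-0.8660)  start (7,2)  tX=0.3600 tY=0.8198  stride 1/|dx|=2.0000 1/|dy|=1.1547
    cross x-line → (6,2), t=0.3600
    cross y-line → (6,1), t=0.8198
    cross y-line → (6,0), t=1.9745 (wall)
  → r_2 = 1.9745
beam 3: φ=90°, α=330°
  d=(0.8660,-0.5000)  start (7,2)  tX=0.9469 tY=1.4200  stride 1/|dx|=1.1547 1/|dy|=2.0000
    cross x-line → (8,2), t=0.9469 (wall)
  → r_3 = 0.9469

ranges = [2.5172, 1.9745, 0.9469]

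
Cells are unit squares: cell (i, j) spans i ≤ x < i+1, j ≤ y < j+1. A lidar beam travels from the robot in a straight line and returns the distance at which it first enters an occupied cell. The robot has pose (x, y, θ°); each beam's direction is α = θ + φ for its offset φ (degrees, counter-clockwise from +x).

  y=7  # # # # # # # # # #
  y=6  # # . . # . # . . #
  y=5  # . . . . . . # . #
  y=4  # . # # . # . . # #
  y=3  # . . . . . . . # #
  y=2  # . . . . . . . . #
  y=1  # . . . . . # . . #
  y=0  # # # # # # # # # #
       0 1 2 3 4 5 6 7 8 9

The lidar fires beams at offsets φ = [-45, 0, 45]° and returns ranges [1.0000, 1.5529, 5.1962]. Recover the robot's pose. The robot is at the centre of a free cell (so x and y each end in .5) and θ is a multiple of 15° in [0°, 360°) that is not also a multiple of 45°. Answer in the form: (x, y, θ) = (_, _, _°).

(x, y, θ) = (8.5, 1.5, 105°)

The pose lattice has 38·16 = 608 candidates. Test each by forward raycasting.
  (3.5, 1.5, 345°): beam 1 = 0.5774 ≠ 1.0000 ✗
  (3.5, 2.5, 105°): beam 1 = 5.0000 ≠ 1.0000 ✗
  (4.5, 2.5, 330°): beam 1 = 1.5529 ≠ 1.0000 ✗
  (4.5, 3.5, 75°): beam 2 = 3.6235 ≠ 1.5529 ✗
  …
  (8.5, 1.5, 105°): r_1=1.0000, r_2=1.5529, r_3=5.1962 — all match ✓
Only this pose fits every beam.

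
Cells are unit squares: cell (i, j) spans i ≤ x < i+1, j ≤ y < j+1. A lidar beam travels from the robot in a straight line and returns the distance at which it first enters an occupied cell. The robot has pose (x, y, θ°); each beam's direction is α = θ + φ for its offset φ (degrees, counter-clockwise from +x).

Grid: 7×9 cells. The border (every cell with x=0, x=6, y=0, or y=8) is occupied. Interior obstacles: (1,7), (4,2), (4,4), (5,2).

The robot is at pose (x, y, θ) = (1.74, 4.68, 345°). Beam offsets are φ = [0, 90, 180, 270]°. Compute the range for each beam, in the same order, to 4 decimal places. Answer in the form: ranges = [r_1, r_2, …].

ranges = [2.3397, 3.4371, 0.7661, 2.8591]

beam 1: φ=0°, α=345°
  dir = (cos 345°, sin 345°) = (0.9659, -0.2588); from cell (1,4)
  next x-line at t=0.2692, next y-line at t=2.6273; Δt_x=1.0353, Δt_y=3.8637
    x: enter (2,4) at t=0.2692
    x: enter (3,4) at t=1.3044
    x: enter (4,4) at t=2.3397 ← occupied
  → r_1 = 2.3397
beam 2: φ=90°, α=75°
  dir = (cos 75°, sin 75°) = (0.2588, 0.9659); from cell (1,4)
  next x-line at t=1.0046, next y-line at t=0.3313; Δt_x=3.8637, Δt_y=1.0353
    y: enter (1,5) at t=0.3313
    x: enter (2,5) at t=1.0046
    y: enter (2,6) at t=1.3666
    y: enter (2,7) at t=2.4018
    y: enter (2,8) at t=3.4371 ← occupied
  → r_2 = 3.4371
beam 3: φ=180°, α=165°
  dir = (cos 165°, sin 165°) = (-0.9659, 0.2588); from cell (1,4)
  next x-line at t=0.7661, next y-line at t=1.2364; Δt_x=1.0353, Δt_y=3.8637
    x: enter (0,4) at t=0.7661 ← occupied
  → r_3 = 0.7661
beam 4: φ=270°, α=255°
  dir = (cos 255°, sin 255°) = (-0.2588, -0.9659); from cell (1,4)
  next x-line at t=2.8591, next y-line at t=0.7040; Δt_x=3.8637, Δt_y=1.0353
    y: enter (1,3) at t=0.7040
    y: enter (1,2) at t=1.7393
    y: enter (1,1) at t=2.7745
    x: enter (0,1) at t=2.8591 ← occupied
  → r_4 = 2.8591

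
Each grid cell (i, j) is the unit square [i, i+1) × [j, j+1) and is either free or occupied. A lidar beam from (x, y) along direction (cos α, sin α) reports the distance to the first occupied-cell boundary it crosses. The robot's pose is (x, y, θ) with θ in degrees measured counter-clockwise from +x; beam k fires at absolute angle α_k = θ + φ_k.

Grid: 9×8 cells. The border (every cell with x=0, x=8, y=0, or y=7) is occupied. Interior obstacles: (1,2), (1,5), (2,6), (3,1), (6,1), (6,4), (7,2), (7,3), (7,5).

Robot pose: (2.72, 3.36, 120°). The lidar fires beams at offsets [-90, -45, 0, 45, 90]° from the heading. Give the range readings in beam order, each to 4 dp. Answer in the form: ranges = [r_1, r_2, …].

beam 1: φ=-90°, α=30°
  d=(0.8660,0.5000)  start (2,3)  tX=0.3233 tY=1.2800  stride 1/|dx|=1.1547 1/|dy|=2.0000
    cross x-line → (3,3), t=0.3233
    cross y-line → (3,4), t=1.2800
    cross x-line → (4,4), t=1.4780
    cross x-line → (5,4), t=2.6327
    cross y-line → (5,5), t=3.2800
    cross x-line → (6,5), t=3.7874
    cross x-line → (7,5), t=4.9421 (wall)
  → r_1 = 4.9421
beam 2: φ=-45°, α=75°
  d=(0.2588,0.9659)  start (2,3)  tX=1.0818 tY=0.6626  stride 1/|dx|=3.8637 1/|dy|=1.0353
    cross y-line → (2,4), t=0.6626
    cross x-line → (3,4), t=1.0818
    cross y-line → (3,5), t=1.6979
    cross y-line → (3,6), t=2.7331
    cross y-line → (3,7), t=3.7684 (wall)
  → r_2 = 3.7684
beam 3: φ=0°, α=120°
  d=(-0.5000,0.8660)  start (2,3)  tX=1.4400 tY=0.7390  stride 1/|dx|=2.0000 1/|dy|=1.1547
    cross y-line → (2,4), t=0.7390
    cross x-line → (1,4), t=1.4400
    cross y-line → (1,5), t=1.8937 (wall)
  → r_3 = 1.8937
beam 4: φ=45°, α=165°
  d=(-0.9659,0.2588)  start (2,3)  tX=0.7454 tY=2.4728  stride 1/|dx|=1.0353 1/|dy|=3.8637
    cross x-line → (1,3), t=0.7454
    cross x-line → (0,3), t=1.7807 (wall)
  → r_4 = 1.7807
beam 5: φ=90°, α=210°
  d=(-0.8660,-0.5000)  start (2,3)  tX=0.8314 tY=0.7200  stride 1/|dx|=1.1547 1/|dy|=2.0000
    cross y-line → (2,2), t=0.7200
    cross x-line → (1,2), t=0.8314 (wall)
  → r_5 = 0.8314

ranges = [4.9421, 3.7684, 1.8937, 1.7807, 0.8314]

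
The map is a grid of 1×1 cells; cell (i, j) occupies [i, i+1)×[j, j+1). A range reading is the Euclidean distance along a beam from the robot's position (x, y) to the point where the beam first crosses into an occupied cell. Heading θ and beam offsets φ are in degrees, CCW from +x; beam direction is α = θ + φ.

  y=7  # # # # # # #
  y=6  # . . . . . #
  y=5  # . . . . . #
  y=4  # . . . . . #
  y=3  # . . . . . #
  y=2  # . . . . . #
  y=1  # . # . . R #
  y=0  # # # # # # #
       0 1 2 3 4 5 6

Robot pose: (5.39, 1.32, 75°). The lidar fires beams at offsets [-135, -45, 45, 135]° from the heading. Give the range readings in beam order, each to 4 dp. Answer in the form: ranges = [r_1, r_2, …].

ranges = [0.3695, 0.7044, 6.5587, 0.6400]

beam 1: φ=-135°, α=300°
  cosα=0.5000 sinα=-0.8660 | (5,1) | tMaxX 1.2200 tMaxY 0.3695 | tΔX 2.0000 tΔY 1.1547
    t=0.3695 [y] (5,0) — stop
  → r_1 = 0.3695
beam 2: φ=-45°, α=30°
  cosα=0.8660 sinα=0.5000 | (5,1) | tMaxX 0.7044 tMaxY 1.3600 | tΔX 1.1547 tΔY 2.0000
    t=0.7044 [x] (6,1) — stop
  → r_2 = 0.7044
beam 3: φ=45°, α=120°
  cosα=-0.5000 sinα=0.8660 | (5,1) | tMaxX 0.7800 tMaxY 0.7852 | tΔX 2.0000 tΔY 1.1547
    t=0.7800 [x] (4,1)
    t=0.7852 [y] (4,2)
    t=1.9399 [y] (4,3)
    t=2.7800 [x] (3,3)
    t=3.0946 [y] (3,4)
    t=4.2493 [y] (3,5)
    t=4.7800 [x] (2,5)
    t=5.4040 [y] (2,6)
    t=6.5587 [y] (2,7) — stop
  → r_3 = 6.5587
beam 4: φ=135°, α=210°
  cosα=-0.8660 sinα=-0.5000 | (5,1) | tMaxX 0.4503 tMaxY 0.6400 | tΔX 1.1547 tΔY 2.0000
    t=0.4503 [x] (4,1)
    t=0.6400 [y] (4,0) — stop
  → r_4 = 0.6400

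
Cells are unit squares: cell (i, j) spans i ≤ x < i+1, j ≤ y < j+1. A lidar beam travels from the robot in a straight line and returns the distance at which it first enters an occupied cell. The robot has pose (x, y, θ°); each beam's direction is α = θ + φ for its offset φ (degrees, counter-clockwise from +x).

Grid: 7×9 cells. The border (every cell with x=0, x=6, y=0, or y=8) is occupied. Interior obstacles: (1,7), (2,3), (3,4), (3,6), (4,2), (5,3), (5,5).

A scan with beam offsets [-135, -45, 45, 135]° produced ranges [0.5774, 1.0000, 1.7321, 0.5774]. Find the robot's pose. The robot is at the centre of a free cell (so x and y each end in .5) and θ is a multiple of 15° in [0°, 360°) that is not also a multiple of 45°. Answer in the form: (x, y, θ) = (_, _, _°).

(x, y, θ) = (1.5, 1.5, 15°)

Enumerate (i+0.5, j+0.5, θ) over the 28 free cells and 16 admissible headings. For each, cast all 4 beams and compare to the given ranges.
  (1.5, 3.5, 30°): beam 1 = 1.9319 ≠ 0.5774 ✗
  (5.5, 4.5, 330°): beam 1 = 1.5529 ≠ 0.5774 ✗
  (4.5, 1.5, 300°): beam 1 = 3.6235 ≠ 0.5774 ✗
  (3.5, 5.5, 75°): beam 2 = 2.8868 ≠ 1.0000 ✗
  …
  (1.5, 1.5, 15°): r_1=0.5774, r_2=1.0000, r_3=1.7321, r_4=0.5774 — all match ✓
Only this pose fits every beam.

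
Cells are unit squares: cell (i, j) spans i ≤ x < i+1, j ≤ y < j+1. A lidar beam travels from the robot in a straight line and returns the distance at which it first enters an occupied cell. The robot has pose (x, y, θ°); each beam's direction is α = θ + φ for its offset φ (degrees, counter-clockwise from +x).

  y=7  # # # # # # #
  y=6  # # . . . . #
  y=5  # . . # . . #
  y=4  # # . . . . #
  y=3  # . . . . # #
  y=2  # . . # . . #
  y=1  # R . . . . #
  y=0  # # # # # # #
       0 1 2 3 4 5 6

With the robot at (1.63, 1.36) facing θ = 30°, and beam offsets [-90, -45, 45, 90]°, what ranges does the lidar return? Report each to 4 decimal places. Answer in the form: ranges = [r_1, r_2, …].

beam 1: φ=-90°, α=300°
  cosα=0.5000 sinα=-0.8660 | (1,1) | tMaxX 0.7400 tMaxY 0.4157 | tΔX 2.0000 tΔY 1.1547
    t=0.4157 [y] (1,0) — stop
  → r_1 = 0.4157
beam 2: φ=-45°, α=345°
  cosα=0.9659 sinα=-0.2588 | (1,1) | tMaxX 0.3831 tMaxY 1.3909 | tΔX 1.0353 tΔY 3.8637
    t=0.3831 [x] (2,1)
    t=1.3909 [y] (2,0) — stop
  → r_2 = 1.3909
beam 3: φ=45°, α=75°
  cosα=0.2588 sinα=0.9659 | (1,1) | tMaxX 1.4296 tMaxY 0.6626 | tΔX 3.8637 tΔY 1.0353
    t=0.6626 [y] (1,2)
    t=1.4296 [x] (2,2)
    t=1.6979 [y] (2,3)
    t=2.7331 [y] (2,4)
    t=3.7684 [y] (2,5)
    t=4.8037 [y] (2,6)
    t=5.2933 [x] (3,6)
    t=5.8390 [y] (3,7) — stop
  → r_3 = 5.8390
beam 4: φ=90°, α=120°
  cosα=-0.5000 sinα=0.8660 | (1,1) | tMaxX 1.2600 tMaxY 0.7390 | tΔX 2.0000 tΔY 1.1547
    t=0.7390 [y] (1,2)
    t=1.2600 [x] (0,2) — stop
  → r_4 = 1.2600

ranges = [0.4157, 1.3909, 5.8390, 1.2600]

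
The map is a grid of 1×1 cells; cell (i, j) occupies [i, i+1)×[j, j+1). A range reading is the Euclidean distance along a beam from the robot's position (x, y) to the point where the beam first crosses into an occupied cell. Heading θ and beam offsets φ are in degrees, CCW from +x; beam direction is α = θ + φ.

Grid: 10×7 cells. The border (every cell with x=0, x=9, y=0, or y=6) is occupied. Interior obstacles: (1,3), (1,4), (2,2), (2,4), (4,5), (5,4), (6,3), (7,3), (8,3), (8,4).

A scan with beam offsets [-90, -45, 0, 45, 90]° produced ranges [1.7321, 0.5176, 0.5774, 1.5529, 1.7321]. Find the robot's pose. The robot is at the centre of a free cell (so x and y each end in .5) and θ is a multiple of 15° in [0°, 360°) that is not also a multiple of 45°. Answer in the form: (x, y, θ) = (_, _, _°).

(x, y, θ) = (3.5, 2.5, 210°)

The pose lattice has 30·16 = 480 candidates. Test each by forward raycasting.
  (3.5, 2.5, 285°): beam 1 = 0.5176 ≠ 1.7321 ✗
  (5.5, 1.5, 165°): beam 1 = 1.9319 ≠ 1.7321 ✗
  (4.5, 4.5, 15°): beam 1 = 3.6235 ≠ 1.7321 ✗
  …
  (3.5, 2.5, 210°): r_1=1.7321, r_2=0.5176, r_3=0.5774, r_4=1.5529, r_5=1.7321 — all match ✓
Unique over the lattice → pose = (3.5, 2.5, 210°).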